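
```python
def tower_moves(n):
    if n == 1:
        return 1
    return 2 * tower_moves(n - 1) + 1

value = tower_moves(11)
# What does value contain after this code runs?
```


tower_moves(11)
= 2 * tower_moves(10) + 1
= 2 * (2 * tower_moves(9) + 1) + 1
= 2 * (2 * (2 * tower_moves(8) + 1) + 1) + 1
= 2 * (2 * (2 * (2 * tower_moves(7) + 1) + 1) + 1) + 1
= 2 * (2 * (2 * (2 * (2 * tower_moves(6) + 1) + 1) + 1) + 1) + 1
= 2 * (2 * (2 * (2 * (2 * (2 * tower_moves(5) + 1) + 1) + 1) + 1) + 1) + 1
= 2 * (2 * (2 * (2 * (2 * (2 * (2 * tower_moves(4) + 1) + 1) + 1) + 1) + 1) + 1) + 1
= 2 * (2 * (2 * (2 * (2 * (2 * (2 * (2 * tower_moves(3) + 1) + 1) + 1) + 1) + 1) + 1) + 1) + 1
= 2 * (2 * (2 * (2 * (2 * (2 * (2 * (2 * (2 * tower_moves(2) + 1) + 1) + 1) + 1) + 1) + 1) + 1) + 1) + 1
= 2 * (2 * (2 * (2 * (2 * (2 * (2 * (2 * (2 * (2 * tower_moves(1) + 1) + 1) + 1) + 1) + 1) + 1) + 1) + 1) + 1) + 1
Now compute bottom-up:
tower_moves(1) = 1
tower_moves(2) = 2 * 1 + 1 = 3
tower_moves(3) = 2 * 3 + 1 = 7
tower_moves(4) = 2 * 7 + 1 = 15
tower_moves(5) = 2 * 15 + 1 = 31
tower_moves(6) = 2 * 31 + 1 = 63
tower_moves(7) = 2 * 63 + 1 = 127
tower_moves(8) = 2 * 127 + 1 = 255
tower_moves(9) = 2 * 255 + 1 = 511
tower_moves(10) = 2 * 511 + 1 = 1023
tower_moves(11) = 2 * 1023 + 1 = 2047
= 2047


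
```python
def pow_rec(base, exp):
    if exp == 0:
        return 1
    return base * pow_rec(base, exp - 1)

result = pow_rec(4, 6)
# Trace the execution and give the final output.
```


pow_rec(4, 6)
= 4 * pow_rec(4, 5)
= 4 * 4 * pow_rec(4, 4)
= 4 * 4 * 4 * pow_rec(4, 3)
= 4 * 4 * 4 * 4 * pow_rec(4, 2)
= 4 * 4 * 4 * 4 * 4 * pow_rec(4, 1)
= 4 * 4 * 4 * 4 * 4 * 4 * pow_rec(4, 0)
= 4 * 4 * 4 * 4 * 4 * 4 * 1
= 4096


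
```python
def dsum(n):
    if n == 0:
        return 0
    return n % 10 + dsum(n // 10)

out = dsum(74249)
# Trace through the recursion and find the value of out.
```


dsum(74249)
= 9 + dsum(7424)
= 9 + 4 + dsum(742)
= 9 + 4 + 2 + dsum(74)
= 9 + 4 + 2 + 4 + dsum(7)
= 9 + 4 + 2 + 4 + 7 + dsum(0)
= 9 + 4 + 2 + 4 + 7 + 0
= 26


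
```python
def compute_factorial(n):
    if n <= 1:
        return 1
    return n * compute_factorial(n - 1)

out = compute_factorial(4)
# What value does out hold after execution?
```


compute_factorial(4)
= 4 * compute_factorial(3)
= 4 * 3 * compute_factorial(2)
= 4 * 3 * 2 * compute_factorial(1)
= 4 * 3 * 2 * 1
= 24


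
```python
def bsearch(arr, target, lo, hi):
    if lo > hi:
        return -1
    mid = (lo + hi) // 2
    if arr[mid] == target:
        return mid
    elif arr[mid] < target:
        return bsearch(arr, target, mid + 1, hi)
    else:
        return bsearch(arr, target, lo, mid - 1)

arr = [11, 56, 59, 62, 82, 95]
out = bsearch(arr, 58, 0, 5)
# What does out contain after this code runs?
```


bsearch(arr, 58, 0, 5)
lo=0, hi=5, mid=2, arr[mid]=59
59 > 58, search left half
lo=0, hi=1, mid=0, arr[mid]=11
11 < 58, search right half
lo=1, hi=1, mid=1, arr[mid]=56
56 < 58, search right half
lo > hi, target not found, return -1
= -1


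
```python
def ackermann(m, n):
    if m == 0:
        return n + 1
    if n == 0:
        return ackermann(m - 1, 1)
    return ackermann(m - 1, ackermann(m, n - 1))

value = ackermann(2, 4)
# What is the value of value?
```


ackermann(2, 4)
= ackermann(1, ackermann(2, 3))
First compute ackermann(2, 3) = 9
= ackermann(1, 9)
= 11


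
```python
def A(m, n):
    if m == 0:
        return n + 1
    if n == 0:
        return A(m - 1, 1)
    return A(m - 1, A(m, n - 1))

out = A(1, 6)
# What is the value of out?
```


A(1, 6)
= A(0, A(1, 5))
First compute A(1, 5) = 7
= A(0, 7)
= 8


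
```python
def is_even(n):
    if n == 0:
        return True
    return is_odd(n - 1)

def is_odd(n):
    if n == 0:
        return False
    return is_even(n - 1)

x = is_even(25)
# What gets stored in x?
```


is_even(25)
= is_odd(24)
= is_even(23)
= is_odd(22)
= is_even(21)
= is_odd(20)
= is_even(19)
= is_odd(18)
= is_even(17)
= is_odd(16)
= is_even(15)
= is_odd(14)
= is_even(13)
= is_odd(12)
= is_even(11)
= is_odd(10)
= is_even(9)
= is_odd(8)
= is_even(7)
= is_odd(6)
= is_even(5)
= is_odd(4)
= is_even(3)
= is_odd(2)
= is_even(1)
= is_odd(0)
n == 0: return False
= False


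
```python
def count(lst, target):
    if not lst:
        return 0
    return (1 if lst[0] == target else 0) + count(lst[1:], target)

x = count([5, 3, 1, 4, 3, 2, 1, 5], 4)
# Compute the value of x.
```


count([5, 3, 1, 4, 3, 2, 1, 5], 4)
lst[0]=5 != 4: 0 + count([3, 1, 4, 3, 2, 1, 5], 4)
lst[0]=3 != 4: 0 + count([1, 4, 3, 2, 1, 5], 4)
lst[0]=1 != 4: 0 + count([4, 3, 2, 1, 5], 4)
lst[0]=4 == 4: 1 + count([3, 2, 1, 5], 4)
lst[0]=3 != 4: 0 + count([2, 1, 5], 4)
lst[0]=2 != 4: 0 + count([1, 5], 4)
lst[0]=1 != 4: 0 + count([5], 4)
lst[0]=5 != 4: 0 + count([], 4)
= 1


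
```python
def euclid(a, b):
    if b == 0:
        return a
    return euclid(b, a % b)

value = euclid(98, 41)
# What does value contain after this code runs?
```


euclid(98, 41)
= euclid(41, 98 % 41) = euclid(41, 16)
= euclid(16, 41 % 16) = euclid(16, 9)
= euclid(9, 16 % 9) = euclid(9, 7)
= euclid(7, 9 % 7) = euclid(7, 2)
= euclid(2, 7 % 2) = euclid(2, 1)
= euclid(1, 2 % 1) = euclid(1, 0)
b == 0, return a = 1


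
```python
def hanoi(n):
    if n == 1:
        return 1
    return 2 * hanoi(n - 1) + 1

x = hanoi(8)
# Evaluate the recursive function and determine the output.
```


hanoi(8)
= 2 * hanoi(7) + 1
= 2 * (2 * hanoi(6) + 1) + 1
= 2 * (2 * (2 * hanoi(5) + 1) + 1) + 1
= 2 * (2 * (2 * (2 * hanoi(4) + 1) + 1) + 1) + 1
= 2 * (2 * (2 * (2 * (2 * hanoi(3) + 1) + 1) + 1) + 1) + 1
= 2 * (2 * (2 * (2 * (2 * (2 * hanoi(2) + 1) + 1) + 1) + 1) + 1) + 1
= 2 * (2 * (2 * (2 * (2 * (2 * (2 * hanoi(1) + 1) + 1) + 1) + 1) + 1) + 1) + 1
Now compute bottom-up:
hanoi(1) = 1
hanoi(2) = 2 * 1 + 1 = 3
hanoi(3) = 2 * 3 + 1 = 7
hanoi(4) = 2 * 7 + 1 = 15
hanoi(5) = 2 * 15 + 1 = 31
hanoi(6) = 2 * 31 + 1 = 63
hanoi(7) = 2 * 63 + 1 = 127
hanoi(8) = 2 * 127 + 1 = 255
= 255


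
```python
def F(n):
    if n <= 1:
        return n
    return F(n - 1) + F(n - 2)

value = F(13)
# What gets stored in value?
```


F(13)
= F(12) + F(11)
= (F(11) + F(10)) + F(11)
Computing bottom-up: F(0)=0, F(1)=1, F(2)=1, F(3)=2, F(4)=3, F(5)=5, F(6)=8, F(7)=13, F(8)=21, F(9)=34, F(10)=55, F(11)=89, F(12)=144, F(13)=233
= 233


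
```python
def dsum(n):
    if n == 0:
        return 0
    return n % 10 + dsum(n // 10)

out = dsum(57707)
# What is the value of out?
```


dsum(57707)
= 7 + dsum(5770)
= 7 + 0 + dsum(577)
= 7 + 0 + 7 + dsum(57)
= 7 + 0 + 7 + 7 + dsum(5)
= 7 + 0 + 7 + 7 + 5 + dsum(0)
= 7 + 0 + 7 + 7 + 5 + 0
= 26


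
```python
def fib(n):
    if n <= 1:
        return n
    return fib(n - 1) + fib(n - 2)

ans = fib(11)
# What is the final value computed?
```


fib(11)
= fib(10) + fib(9)
= (fib(9) + fib(8)) + fib(9)
Computing bottom-up: fib(0)=0, fib(1)=1, fib(2)=1, fib(3)=2, fib(4)=3, fib(5)=5, fib(6)=8, fib(7)=13, fib(8)=21, fib(9)=34, fib(10)=55, fib(11)=89
= 89


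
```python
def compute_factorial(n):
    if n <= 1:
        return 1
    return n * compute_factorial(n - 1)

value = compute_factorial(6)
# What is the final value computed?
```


compute_factorial(6)
= 6 * compute_factorial(5)
= 6 * 5 * compute_factorial(4)
= 6 * 5 * 4 * compute_factorial(3)
= 6 * 5 * 4 * 3 * compute_factorial(2)
= 6 * 5 * 4 * 3 * 2 * compute_factorial(1)
= 6 * 5 * 4 * 3 * 2 * 1
= 720


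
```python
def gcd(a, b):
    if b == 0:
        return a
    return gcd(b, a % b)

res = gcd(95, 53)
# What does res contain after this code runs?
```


gcd(95, 53)
= gcd(53, 95 % 53) = gcd(53, 42)
= gcd(42, 53 % 42) = gcd(42, 11)
= gcd(11, 42 % 11) = gcd(11, 9)
= gcd(9, 11 % 9) = gcd(9, 2)
= gcd(2, 9 % 2) = gcd(2, 1)
= gcd(1, 2 % 1) = gcd(1, 0)
b == 0, return a = 1


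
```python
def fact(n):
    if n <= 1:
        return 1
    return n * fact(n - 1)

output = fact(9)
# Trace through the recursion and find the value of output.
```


fact(9)
= 9 * fact(8)
= 9 * 8 * fact(7)
= 9 * 8 * 7 * fact(6)
= 9 * 8 * 7 * 6 * fact(5)
= 9 * 8 * 7 * 6 * 5 * fact(4)
= 9 * 8 * 7 * 6 * 5 * 4 * fact(3)
= 9 * 8 * 7 * 6 * 5 * 4 * 3 * fact(2)
= 9 * 8 * 7 * 6 * 5 * 4 * 3 * 2 * fact(1)
= 9 * 8 * 7 * 6 * 5 * 4 * 3 * 2 * 1
= 362880


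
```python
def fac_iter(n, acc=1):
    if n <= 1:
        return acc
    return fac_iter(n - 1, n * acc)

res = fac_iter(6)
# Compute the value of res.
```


fac_iter(6, 1)
= fac_iter(5, 6 * 1) = fac_iter(5, 6)
= fac_iter(4, 5 * 6) = fac_iter(4, 30)
= fac_iter(3, 4 * 30) = fac_iter(3, 120)
= fac_iter(2, 3 * 120) = fac_iter(2, 360)
= fac_iter(1, 2 * 360) = fac_iter(1, 720)
n <= 1, return acc = 720


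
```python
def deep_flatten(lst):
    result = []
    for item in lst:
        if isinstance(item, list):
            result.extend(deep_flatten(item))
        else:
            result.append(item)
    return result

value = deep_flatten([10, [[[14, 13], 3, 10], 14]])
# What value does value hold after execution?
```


deep_flatten([10, [[[14, 13], 3, 10], 14]])
Processing each element:
  10 is not a list -> append 10
  [[[14, 13], 3, 10], 14] is a list -> deep_flatten recursively -> [14, 13, 3, 10, 14]
= [10, 14, 13, 3, 10, 14]


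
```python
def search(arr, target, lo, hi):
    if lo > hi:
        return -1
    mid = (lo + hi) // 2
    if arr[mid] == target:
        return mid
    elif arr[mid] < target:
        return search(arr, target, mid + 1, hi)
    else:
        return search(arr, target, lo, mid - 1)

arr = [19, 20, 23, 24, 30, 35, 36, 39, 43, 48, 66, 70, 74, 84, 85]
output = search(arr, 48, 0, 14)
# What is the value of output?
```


search(arr, 48, 0, 14)
lo=0, hi=14, mid=7, arr[mid]=39
39 < 48, search right half
lo=8, hi=14, mid=11, arr[mid]=70
70 > 48, search left half
lo=8, hi=10, mid=9, arr[mid]=48
arr[9] == 48, found at index 9
= 9


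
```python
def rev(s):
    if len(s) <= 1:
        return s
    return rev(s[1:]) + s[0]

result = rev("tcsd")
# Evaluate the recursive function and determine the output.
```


rev("tcsd")
= rev("csd") + "t"
= rev("sd") + "c" + "t"
= rev("d") + "s" + "c" + "t"
= "d" + "s" + "c" + "t"
= "dsct"


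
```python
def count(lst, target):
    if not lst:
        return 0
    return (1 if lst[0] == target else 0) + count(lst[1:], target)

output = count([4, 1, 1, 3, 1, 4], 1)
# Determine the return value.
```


count([4, 1, 1, 3, 1, 4], 1)
lst[0]=4 != 1: 0 + count([1, 1, 3, 1, 4], 1)
lst[0]=1 == 1: 1 + count([1, 3, 1, 4], 1)
lst[0]=1 == 1: 1 + count([3, 1, 4], 1)
lst[0]=3 != 1: 0 + count([1, 4], 1)
lst[0]=1 == 1: 1 + count([4], 1)
lst[0]=4 != 1: 0 + count([], 1)
= 3


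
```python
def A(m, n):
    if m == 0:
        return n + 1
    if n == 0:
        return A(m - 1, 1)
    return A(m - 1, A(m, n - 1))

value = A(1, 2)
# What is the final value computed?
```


A(1, 2)
= A(0, A(1, 1))
First compute A(1, 1) = 3
= A(0, 3)
= 4


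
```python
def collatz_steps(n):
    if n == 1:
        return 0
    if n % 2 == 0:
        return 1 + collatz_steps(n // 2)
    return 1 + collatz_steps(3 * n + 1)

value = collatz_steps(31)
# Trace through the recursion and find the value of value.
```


collatz_steps(31)
31 is odd -> 3*31+1 = 94 -> collatz_steps(94)
94 is even -> collatz_steps(47)
47 is odd -> 3*47+1 = 142 -> collatz_steps(142)
142 is even -> collatz_steps(71)
71 is odd -> 3*71+1 = 214 -> collatz_steps(214)
214 is even -> collatz_steps(107)
107 is odd -> 3*107+1 = 322 -> collatz_steps(322)
322 is even -> collatz_steps(161)
161 is odd -> 3*161+1 = 484 -> collatz_steps(484)
484 is even -> collatz_steps(242)
242 is even -> collatz_steps(121)
121 is odd -> 3*121+1 = 364 -> collatz_steps(364)
364 is even -> collatz_steps(182)
182 is even -> collatz_steps(91)
91 is odd -> 3*91+1 = 274 -> collatz_steps(274)
274 is even -> collatz_steps(137)
137 is odd -> 3*137+1 = 412 -> collatz_steps(412)
412 is even -> collatz_steps(206)
206 is even -> collatz_steps(103)
103 is odd -> 3*103+1 = 310 -> collatz_steps(310)
310 is even -> collatz_steps(155)
155 is odd -> 3*155+1 = 466 -> collatz_steps(466)
466 is even -> collatz_steps(233)
233 is odd -> 3*233+1 = 700 -> collatz_steps(700)
700 is even -> collatz_steps(350)
350 is even -> collatz_steps(175)
175 is odd -> 3*175+1 = 526 -> collatz_steps(526)
526 is even -> collatz_steps(263)
263 is odd -> 3*263+1 = 790 -> collatz_steps(790)
790 is even -> collatz_steps(395)
395 is odd -> 3*395+1 = 1186 -> collatz_steps(1186)
1186 is even -> collatz_steps(593)
593 is odd -> 3*593+1 = 1780 -> collatz_steps(1780)
1780 is even -> collatz_steps(890)
890 is even -> collatz_steps(445)
445 is odd -> 3*445+1 = 1336 -> collatz_steps(1336)
1336 is even -> collatz_steps(668)
668 is even -> collatz_steps(334)
334 is even -> collatz_steps(167)
167 is odd -> 3*167+1 = 502 -> collatz_steps(502)
502 is even -> collatz_steps(251)
251 is odd -> 3*251+1 = 754 -> collatz_steps(754)
754 is even -> collatz_steps(377)
377 is odd -> 3*377+1 = 1132 -> collatz_steps(1132)
1132 is even -> collatz_steps(566)
566 is even -> collatz_steps(283)
283 is odd -> 3*283+1 = 850 -> collatz_steps(850)
850 is even -> collatz_steps(425)
425 is odd -> 3*425+1 = 1276 -> collatz_steps(1276)
1276 is even -> collatz_steps(638)
638 is even -> collatz_steps(319)
319 is odd -> 3*319+1 = 958 -> collatz_steps(958)
958 is even -> collatz_steps(479)
479 is odd -> 3*479+1 = 1438 -> collatz_steps(1438)
1438 is even -> collatz_steps(719)
719 is odd -> 3*719+1 = 2158 -> collatz_steps(2158)
2158 is even -> collatz_steps(1079)
1079 is odd -> 3*1079+1 = 3238 -> collatz_steps(3238)
3238 is even -> collatz_steps(1619)
1619 is odd -> 3*1619+1 = 4858 -> collatz_steps(4858)
4858 is even -> collatz_steps(2429)
2429 is odd -> 3*2429+1 = 7288 -> collatz_steps(7288)
7288 is even -> collatz_steps(3644)
3644 is even -> collatz_steps(1822)
1822 is even -> collatz_steps(911)
911 is odd -> 3*911+1 = 2734 -> collatz_steps(2734)
2734 is even -> collatz_steps(1367)
1367 is odd -> 3*1367+1 = 4102 -> collatz_steps(4102)
4102 is even -> collatz_steps(2051)
2051 is odd -> 3*2051+1 = 6154 -> collatz_steps(6154)
6154 is even -> collatz_steps(3077)
3077 is odd -> 3*3077+1 = 9232 -> collatz_steps(9232)
9232 is even -> collatz_steps(4616)
4616 is even -> collatz_steps(2308)
2308 is even -> collatz_steps(1154)
1154 is even -> collatz_steps(577)
577 is odd -> 3*577+1 = 1732 -> collatz_steps(1732)
1732 is even -> collatz_steps(866)
866 is even -> collatz_steps(433)
433 is odd -> 3*433+1 = 1300 -> collatz_steps(1300)
1300 is even -> collatz_steps(650)
650 is even -> collatz_steps(325)
325 is odd -> 3*325+1 = 976 -> collatz_steps(976)
976 is even -> collatz_steps(488)
488 is even -> collatz_steps(244)
244 is even -> collatz_steps(122)
122 is even -> collatz_steps(61)
61 is odd -> 3*61+1 = 184 -> collatz_steps(184)
184 is even -> collatz_steps(92)
92 is even -> collatz_steps(46)
46 is even -> collatz_steps(23)
23 is odd -> 3*23+1 = 70 -> collatz_steps(70)
70 is even -> collatz_steps(35)
35 is odd -> 3*35+1 = 106 -> collatz_steps(106)
106 is even -> collatz_steps(53)
53 is odd -> 3*53+1 = 160 -> collatz_steps(160)
160 is even -> collatz_steps(80)
80 is even -> collatz_steps(40)
40 is even -> collatz_steps(20)
20 is even -> collatz_steps(10)
10 is even -> collatz_steps(5)
5 is odd -> 3*5+1 = 16 -> collatz_steps(16)
16 is even -> collatz_steps(8)
8 is even -> collatz_steps(4)
4 is even -> collatz_steps(2)
2 is even -> collatz_steps(1)
Reached 1 after 106 steps
= 106


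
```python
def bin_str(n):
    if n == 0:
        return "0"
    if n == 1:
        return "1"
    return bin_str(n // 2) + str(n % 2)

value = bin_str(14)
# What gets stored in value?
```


bin_str(14)
= bin_str(7) + "0"
= bin_str(3) + "1" + "0"
= bin_str(1) + "1" + "1" + "0"
= "1" + "1" + "1" + "0"
= "1110"


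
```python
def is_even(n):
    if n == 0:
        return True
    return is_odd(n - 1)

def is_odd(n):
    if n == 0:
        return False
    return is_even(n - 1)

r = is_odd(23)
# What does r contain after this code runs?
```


is_odd(23)
= is_even(22)
= is_odd(21)
= is_even(20)
= is_odd(19)
= is_even(18)
= is_odd(17)
= is_even(16)
= is_odd(15)
= is_even(14)
= is_odd(13)
= is_even(12)
= is_odd(11)
= is_even(10)
= is_odd(9)
= is_even(8)
= is_odd(7)
= is_even(6)
= is_odd(5)
= is_even(4)
= is_odd(3)
= is_even(2)
= is_odd(1)
= is_even(0)
n == 0: return True
= True


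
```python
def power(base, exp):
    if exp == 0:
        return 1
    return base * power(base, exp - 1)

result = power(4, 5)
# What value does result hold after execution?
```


power(4, 5)
= 4 * power(4, 4)
= 4 * 4 * power(4, 3)
= 4 * 4 * 4 * power(4, 2)
= 4 * 4 * 4 * 4 * power(4, 1)
= 4 * 4 * 4 * 4 * 4 * power(4, 0)
= 4 * 4 * 4 * 4 * 4 * 1
= 1024


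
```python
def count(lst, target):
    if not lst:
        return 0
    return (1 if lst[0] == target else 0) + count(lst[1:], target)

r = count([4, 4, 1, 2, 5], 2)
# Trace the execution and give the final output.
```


count([4, 4, 1, 2, 5], 2)
lst[0]=4 != 2: 0 + count([4, 1, 2, 5], 2)
lst[0]=4 != 2: 0 + count([1, 2, 5], 2)
lst[0]=1 != 2: 0 + count([2, 5], 2)
lst[0]=2 == 2: 1 + count([5], 2)
lst[0]=5 != 2: 0 + count([], 2)
= 1


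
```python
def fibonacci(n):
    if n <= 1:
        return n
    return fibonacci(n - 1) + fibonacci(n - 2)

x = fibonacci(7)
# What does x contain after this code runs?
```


fibonacci(7)
= fibonacci(6) + fibonacci(5)
= (fibonacci(5) + fibonacci(4)) + fibonacci(5)
Computing bottom-up: fibonacci(0)=0, fibonacci(1)=1, fibonacci(2)=1, fibonacci(3)=2, fibonacci(4)=3, fibonacci(5)=5, fibonacci(6)=8, fibonacci(7)=13
= 13


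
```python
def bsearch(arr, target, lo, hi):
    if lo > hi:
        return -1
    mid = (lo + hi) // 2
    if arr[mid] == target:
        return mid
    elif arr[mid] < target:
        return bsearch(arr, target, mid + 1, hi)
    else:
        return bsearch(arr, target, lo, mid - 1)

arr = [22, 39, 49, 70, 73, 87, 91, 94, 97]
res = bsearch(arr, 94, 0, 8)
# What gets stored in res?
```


bsearch(arr, 94, 0, 8)
lo=0, hi=8, mid=4, arr[mid]=73
73 < 94, search right half
lo=5, hi=8, mid=6, arr[mid]=91
91 < 94, search right half
lo=7, hi=8, mid=7, arr[mid]=94
arr[7] == 94, found at index 7
= 7


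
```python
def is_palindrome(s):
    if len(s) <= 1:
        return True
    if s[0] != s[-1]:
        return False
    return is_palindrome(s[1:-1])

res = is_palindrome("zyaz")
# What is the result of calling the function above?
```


is_palindrome("zyaz")
"zyaz": s[0]='z' == s[-1]='z' -> is_palindrome("ya")
"ya": s[0]='y' != s[-1]='a' -> False
= False


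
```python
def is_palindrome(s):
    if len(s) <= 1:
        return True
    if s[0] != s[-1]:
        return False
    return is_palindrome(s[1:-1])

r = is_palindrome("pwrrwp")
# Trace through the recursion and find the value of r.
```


is_palindrome("pwrrwp")
"pwrrwp": s[0]='p' == s[-1]='p' -> is_palindrome("wrrw")
"wrrw": s[0]='w' == s[-1]='w' -> is_palindrome("rr")
"rr": s[0]='r' == s[-1]='r' -> is_palindrome("")
"": len <= 1 -> True
= True


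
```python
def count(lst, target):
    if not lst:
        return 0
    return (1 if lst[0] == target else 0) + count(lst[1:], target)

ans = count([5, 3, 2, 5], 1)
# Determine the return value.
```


count([5, 3, 2, 5], 1)
lst[0]=5 != 1: 0 + count([3, 2, 5], 1)
lst[0]=3 != 1: 0 + count([2, 5], 1)
lst[0]=2 != 1: 0 + count([5], 1)
lst[0]=5 != 1: 0 + count([], 1)
= 0


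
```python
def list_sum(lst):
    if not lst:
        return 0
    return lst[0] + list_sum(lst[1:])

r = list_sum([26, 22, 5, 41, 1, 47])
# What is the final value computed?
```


list_sum([26, 22, 5, 41, 1, 47])
= 26 + list_sum([22, 5, 41, 1, 47])
= 26 + 22 + list_sum([5, 41, 1, 47])
= 26 + 22 + 5 + list_sum([41, 1, 47])
= 26 + 22 + 5 + 41 + list_sum([1, 47])
= 26 + 22 + 5 + 41 + 1 + list_sum([47])
= 26 + 22 + 5 + 41 + 1 + 47 + list_sum([])
= 26 + 22 + 5 + 41 + 1 + 47 + 0
= 142


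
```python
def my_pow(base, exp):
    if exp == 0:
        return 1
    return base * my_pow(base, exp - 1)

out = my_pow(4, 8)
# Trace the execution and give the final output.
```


my_pow(4, 8)
= 4 * my_pow(4, 7)
= 4 * 4 * my_pow(4, 6)
= 4 * 4 * 4 * my_pow(4, 5)
= 4 * 4 * 4 * 4 * my_pow(4, 4)
= 4 * 4 * 4 * 4 * 4 * my_pow(4, 3)
= 4 * 4 * 4 * 4 * 4 * 4 * my_pow(4, 2)
= 4 * 4 * 4 * 4 * 4 * 4 * 4 * my_pow(4, 1)
= 4 * 4 * 4 * 4 * 4 * 4 * 4 * 4 * my_pow(4, 0)
= 4 * 4 * 4 * 4 * 4 * 4 * 4 * 4 * 1
= 65536


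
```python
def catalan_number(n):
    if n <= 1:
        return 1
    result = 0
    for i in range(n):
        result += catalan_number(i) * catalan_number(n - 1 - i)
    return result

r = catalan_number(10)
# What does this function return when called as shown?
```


catalan_number(10)
= sum of catalan_number(i) * catalan_number(10-1-i) for i in 0..9
First compute sub-values bottom-up:
  catalan_number(0) = 1, catalan_number(1) = 1
  catalan_number(2) = 1*1 + 1*1 = 2
  catalan_number(3) = 1*2 + 1*1 + 2*1 = 5
  catalan_number(4) = 1*5 + 1*2 + 2*1 + 5*1 = 14
  catalan_number(5) = 1*14 + 1*5 + 2*2 + 5*1 + 14*1 = 42
  catalan_number(6) = 1*42 + 1*14 + 2*5 + 5*2 + 14*1 + 42*1 = 132
  catalan_number(7) = 1*132 + 1*42 + 2*14 + 5*5 + 14*2 + 42*1 + 132*1 = 429
  catalan_number(8) = 1*429 + 1*132 + 2*42 + 5*14 + 14*5 + 42*2 + 132*1 + 429*1 = 1430
  catalan_number(9) = 1*1430 + 1*429 + 2*132 + 5*42 + 14*14 + 42*5 + 132*2 + 429*1 + 1430*1 = 4862
Now catalan_number(10):
  catalan_number(0)*catalan_number(9) = 1*4862 = 4862
  catalan_number(1)*catalan_number(8) = 1*1430 = 1430
  catalan_number(2)*catalan_number(7) = 2*429 = 858
  catalan_number(3)*catalan_number(6) = 5*132 = 660
  catalan_number(4)*catalan_number(5) = 14*42 = 588
  catalan_number(5)*catalan_number(4) = 42*14 = 588
  catalan_number(6)*catalan_number(3) = 132*5 = 660
  catalan_number(7)*catalan_number(2) = 429*2 = 858
  catalan_number(8)*catalan_number(1) = 1430*1 = 1430
  catalan_number(9)*catalan_number(0) = 4862*1 = 4862
= 4862 + 1430 + 858 + 660 + 588 + 588 + 660 + 858 + 1430 + 4862
= 16796


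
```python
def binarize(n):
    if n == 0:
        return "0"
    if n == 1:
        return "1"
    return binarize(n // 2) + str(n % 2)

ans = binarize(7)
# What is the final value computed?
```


binarize(7)
= binarize(3) + "1"
= binarize(1) + "1" + "1"
= "1" + "1" + "1"
= "111"


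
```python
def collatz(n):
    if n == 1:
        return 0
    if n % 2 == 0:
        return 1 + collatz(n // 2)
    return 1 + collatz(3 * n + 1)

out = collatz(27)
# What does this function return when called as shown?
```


collatz(27)
27 is odd -> 3*27+1 = 82 -> collatz(82)
82 is even -> collatz(41)
41 is odd -> 3*41+1 = 124 -> collatz(124)
124 is even -> collatz(62)
62 is even -> collatz(31)
31 is odd -> 3*31+1 = 94 -> collatz(94)
94 is even -> collatz(47)
47 is odd -> 3*47+1 = 142 -> collatz(142)
142 is even -> collatz(71)
71 is odd -> 3*71+1 = 214 -> collatz(214)
214 is even -> collatz(107)
107 is odd -> 3*107+1 = 322 -> collatz(322)
322 is even -> collatz(161)
161 is odd -> 3*161+1 = 484 -> collatz(484)
484 is even -> collatz(242)
242 is even -> collatz(121)
121 is odd -> 3*121+1 = 364 -> collatz(364)
364 is even -> collatz(182)
182 is even -> collatz(91)
91 is odd -> 3*91+1 = 274 -> collatz(274)
274 is even -> collatz(137)
137 is odd -> 3*137+1 = 412 -> collatz(412)
412 is even -> collatz(206)
206 is even -> collatz(103)
103 is odd -> 3*103+1 = 310 -> collatz(310)
310 is even -> collatz(155)
155 is odd -> 3*155+1 = 466 -> collatz(466)
466 is even -> collatz(233)
233 is odd -> 3*233+1 = 700 -> collatz(700)
700 is even -> collatz(350)
350 is even -> collatz(175)
175 is odd -> 3*175+1 = 526 -> collatz(526)
526 is even -> collatz(263)
263 is odd -> 3*263+1 = 790 -> collatz(790)
790 is even -> collatz(395)
395 is odd -> 3*395+1 = 1186 -> collatz(1186)
1186 is even -> collatz(593)
593 is odd -> 3*593+1 = 1780 -> collatz(1780)
1780 is even -> collatz(890)
890 is even -> collatz(445)
445 is odd -> 3*445+1 = 1336 -> collatz(1336)
1336 is even -> collatz(668)
668 is even -> collatz(334)
334 is even -> collatz(167)
167 is odd -> 3*167+1 = 502 -> collatz(502)
502 is even -> collatz(251)
251 is odd -> 3*251+1 = 754 -> collatz(754)
754 is even -> collatz(377)
377 is odd -> 3*377+1 = 1132 -> collatz(1132)
1132 is even -> collatz(566)
566 is even -> collatz(283)
283 is odd -> 3*283+1 = 850 -> collatz(850)
850 is even -> collatz(425)
425 is odd -> 3*425+1 = 1276 -> collatz(1276)
1276 is even -> collatz(638)
638 is even -> collatz(319)
319 is odd -> 3*319+1 = 958 -> collatz(958)
958 is even -> collatz(479)
479 is odd -> 3*479+1 = 1438 -> collatz(1438)
1438 is even -> collatz(719)
719 is odd -> 3*719+1 = 2158 -> collatz(2158)
2158 is even -> collatz(1079)
1079 is odd -> 3*1079+1 = 3238 -> collatz(3238)
3238 is even -> collatz(1619)
1619 is odd -> 3*1619+1 = 4858 -> collatz(4858)
4858 is even -> collatz(2429)
2429 is odd -> 3*2429+1 = 7288 -> collatz(7288)
7288 is even -> collatz(3644)
3644 is even -> collatz(1822)
1822 is even -> collatz(911)
911 is odd -> 3*911+1 = 2734 -> collatz(2734)
2734 is even -> collatz(1367)
1367 is odd -> 3*1367+1 = 4102 -> collatz(4102)
4102 is even -> collatz(2051)
2051 is odd -> 3*2051+1 = 6154 -> collatz(6154)
6154 is even -> collatz(3077)
3077 is odd -> 3*3077+1 = 9232 -> collatz(9232)
9232 is even -> collatz(4616)
4616 is even -> collatz(2308)
2308 is even -> collatz(1154)
1154 is even -> collatz(577)
577 is odd -> 3*577+1 = 1732 -> collatz(1732)
1732 is even -> collatz(866)
866 is even -> collatz(433)
433 is odd -> 3*433+1 = 1300 -> collatz(1300)
1300 is even -> collatz(650)
650 is even -> collatz(325)
325 is odd -> 3*325+1 = 976 -> collatz(976)
976 is even -> collatz(488)
488 is even -> collatz(244)
244 is even -> collatz(122)
122 is even -> collatz(61)
61 is odd -> 3*61+1 = 184 -> collatz(184)
184 is even -> collatz(92)
92 is even -> collatz(46)
46 is even -> collatz(23)
23 is odd -> 3*23+1 = 70 -> collatz(70)
70 is even -> collatz(35)
35 is odd -> 3*35+1 = 106 -> collatz(106)
106 is even -> collatz(53)
53 is odd -> 3*53+1 = 160 -> collatz(160)
160 is even -> collatz(80)
80 is even -> collatz(40)
40 is even -> collatz(20)
20 is even -> collatz(10)
10 is even -> collatz(5)
5 is odd -> 3*5+1 = 16 -> collatz(16)
16 is even -> collatz(8)
8 is even -> collatz(4)
4 is even -> collatz(2)
2 is even -> collatz(1)
Reached 1 after 111 steps
= 111


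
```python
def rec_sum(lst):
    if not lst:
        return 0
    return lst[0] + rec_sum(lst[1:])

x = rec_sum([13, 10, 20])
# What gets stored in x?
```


rec_sum([13, 10, 20])
= 13 + rec_sum([10, 20])
= 13 + 10 + rec_sum([20])
= 13 + 10 + 20 + rec_sum([])
= 13 + 10 + 20 + 0
= 43


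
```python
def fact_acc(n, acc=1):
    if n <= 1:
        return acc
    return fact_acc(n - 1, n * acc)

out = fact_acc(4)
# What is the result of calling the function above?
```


fact_acc(4, 1)
= fact_acc(3, 4 * 1) = fact_acc(3, 4)
= fact_acc(2, 3 * 4) = fact_acc(2, 12)
= fact_acc(1, 2 * 12) = fact_acc(1, 24)
n <= 1, return acc = 24


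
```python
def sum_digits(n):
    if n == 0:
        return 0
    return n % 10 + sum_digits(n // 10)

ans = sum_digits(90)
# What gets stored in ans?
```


sum_digits(90)
= 0 + sum_digits(9)
= 0 + 9 + sum_digits(0)
= 0 + 9 + 0
= 9


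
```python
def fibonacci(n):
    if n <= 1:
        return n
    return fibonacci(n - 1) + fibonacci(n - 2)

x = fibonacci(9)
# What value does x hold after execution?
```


fibonacci(9)
= fibonacci(8) + fibonacci(7)
= (fibonacci(7) + fibonacci(6)) + fibonacci(7)
Computing bottom-up: fibonacci(0)=0, fibonacci(1)=1, fibonacci(2)=1, fibonacci(3)=2, fibonacci(4)=3, fibonacci(5)=5, fibonacci(6)=8, fibonacci(7)=13, fibonacci(8)=21, fibonacci(9)=34
= 34


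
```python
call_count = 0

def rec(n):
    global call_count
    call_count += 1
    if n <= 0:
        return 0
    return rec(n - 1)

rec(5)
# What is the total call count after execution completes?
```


rec(5) calls rec(4) calls ... calls rec(0)
Total calls: 5 + 1 (for base case) = 6


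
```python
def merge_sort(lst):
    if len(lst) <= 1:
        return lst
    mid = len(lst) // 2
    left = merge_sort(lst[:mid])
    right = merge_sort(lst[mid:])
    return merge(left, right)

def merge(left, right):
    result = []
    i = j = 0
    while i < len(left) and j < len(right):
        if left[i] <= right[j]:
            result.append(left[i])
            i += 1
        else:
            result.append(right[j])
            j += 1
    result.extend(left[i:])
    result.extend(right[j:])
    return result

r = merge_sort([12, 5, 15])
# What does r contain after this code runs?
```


merge_sort([12, 5, 15])
Split into [12] and [5, 15]
Left sorted: [12]
Right sorted: [5, 15]
Merge [12] and [5, 15]
= [5, 12, 15]


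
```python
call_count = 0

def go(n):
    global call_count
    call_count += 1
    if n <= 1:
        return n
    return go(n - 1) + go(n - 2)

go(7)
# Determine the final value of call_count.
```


go(7) calls go(6) and go(5); each non-base call branches into two more.
Let C(k) = total number of calls made by go(k), including the call to go(k) itself.
Base cases: C(0) = 1, C(1) = 1
Recurrence: C(k) = 1 + C(k-1) + C(k-2)
  C(2) = 1 + C(1) + C(0) = 1 + 1 + 1 = 3
  C(3) = 1 + C(2) + C(1) = 1 + 3 + 1 = 5
  C(4) = 1 + C(3) + C(2) = 1 + 5 + 3 = 9
  C(5) = 1 + C(4) + C(3) = 1 + 9 + 5 = 15
  C(6) = 1 + C(5) + C(4) = 1 + 15 + 9 = 25
  C(7) = 1 + C(6) + C(5) = 1 + 25 + 15 = 41
Total calls = C(7) = 41


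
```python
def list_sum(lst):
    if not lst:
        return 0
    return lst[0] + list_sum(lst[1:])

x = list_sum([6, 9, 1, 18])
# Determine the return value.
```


list_sum([6, 9, 1, 18])
= 6 + list_sum([9, 1, 18])
= 6 + 9 + list_sum([1, 18])
= 6 + 9 + 1 + list_sum([18])
= 6 + 9 + 1 + 18 + list_sum([])
= 6 + 9 + 1 + 18 + 0
= 34


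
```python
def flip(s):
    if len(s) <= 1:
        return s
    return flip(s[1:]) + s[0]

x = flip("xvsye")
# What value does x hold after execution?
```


flip("xvsye")
= flip("vsye") + "x"
= flip("sye") + "v" + "x"
= flip("ye") + "s" + "v" + "x"
= flip("e") + "y" + "s" + "v" + "x"
= "e" + "y" + "s" + "v" + "x"
= "eysvx"


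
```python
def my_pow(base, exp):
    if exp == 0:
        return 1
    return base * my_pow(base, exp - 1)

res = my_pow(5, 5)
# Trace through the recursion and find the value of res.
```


my_pow(5, 5)
= 5 * my_pow(5, 4)
= 5 * 5 * my_pow(5, 3)
= 5 * 5 * 5 * my_pow(5, 2)
= 5 * 5 * 5 * 5 * my_pow(5, 1)
= 5 * 5 * 5 * 5 * 5 * my_pow(5, 0)
= 5 * 5 * 5 * 5 * 5 * 1
= 3125


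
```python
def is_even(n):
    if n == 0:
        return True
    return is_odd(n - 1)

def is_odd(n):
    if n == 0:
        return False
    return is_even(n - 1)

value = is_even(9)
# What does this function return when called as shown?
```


is_even(9)
= is_odd(8)
= is_even(7)
= is_odd(6)
= is_even(5)
= is_odd(4)
= is_even(3)
= is_odd(2)
= is_even(1)
= is_odd(0)
n == 0: return False
= False


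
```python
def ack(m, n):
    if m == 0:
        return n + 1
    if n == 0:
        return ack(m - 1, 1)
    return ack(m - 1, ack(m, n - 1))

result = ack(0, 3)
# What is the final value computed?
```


ack(0, 3)
m == 0: return 3 + 1 = 4
= 4


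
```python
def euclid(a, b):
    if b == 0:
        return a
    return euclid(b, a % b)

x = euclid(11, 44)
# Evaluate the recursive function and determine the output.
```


euclid(11, 44)
= euclid(44, 11 % 44) = euclid(44, 11)
= euclid(11, 44 % 11) = euclid(11, 0)
b == 0, return a = 11


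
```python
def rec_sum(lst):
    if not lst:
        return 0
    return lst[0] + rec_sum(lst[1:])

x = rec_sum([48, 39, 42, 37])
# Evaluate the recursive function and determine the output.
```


rec_sum([48, 39, 42, 37])
= 48 + rec_sum([39, 42, 37])
= 48 + 39 + rec_sum([42, 37])
= 48 + 39 + 42 + rec_sum([37])
= 48 + 39 + 42 + 37 + rec_sum([])
= 48 + 39 + 42 + 37 + 0
= 166


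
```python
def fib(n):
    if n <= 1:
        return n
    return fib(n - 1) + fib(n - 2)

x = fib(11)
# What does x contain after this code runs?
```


fib(11)
= fib(10) + fib(9)
= (fib(9) + fib(8)) + fib(9)
Computing bottom-up: fib(0)=0, fib(1)=1, fib(2)=1, fib(3)=2, fib(4)=3, fib(5)=5, fib(6)=8, fib(7)=13, fib(8)=21, fib(9)=34, fib(10)=55, fib(11)=89
= 89


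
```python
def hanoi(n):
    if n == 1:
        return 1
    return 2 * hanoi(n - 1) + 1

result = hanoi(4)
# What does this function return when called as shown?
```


hanoi(4)
= 2 * hanoi(3) + 1
= 2 * (2 * hanoi(2) + 1) + 1
= 2 * (2 * (2 * hanoi(1) + 1) + 1) + 1
Now compute bottom-up:
hanoi(1) = 1
hanoi(2) = 2 * 1 + 1 = 3
hanoi(3) = 2 * 3 + 1 = 7
hanoi(4) = 2 * 7 + 1 = 15
= 15


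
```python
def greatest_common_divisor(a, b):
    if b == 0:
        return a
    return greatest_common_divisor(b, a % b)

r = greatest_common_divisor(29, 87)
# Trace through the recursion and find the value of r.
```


greatest_common_divisor(29, 87)
= greatest_common_divisor(87, 29 % 87) = greatest_common_divisor(87, 29)
= greatest_common_divisor(29, 87 % 29) = greatest_common_divisor(29, 0)
b == 0, return a = 29


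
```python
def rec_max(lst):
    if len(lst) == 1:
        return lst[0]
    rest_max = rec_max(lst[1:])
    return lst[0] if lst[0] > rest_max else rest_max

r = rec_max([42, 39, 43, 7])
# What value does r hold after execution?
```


rec_max([42, 39, 43, 7])
= compare 42 with rec_max([39, 43, 7])
= compare 39 with rec_max([43, 7])
= compare 43 with rec_max([7])
Base: rec_max([7]) = 7
compare 43 with 7: max = 43
compare 39 with 43: max = 43
compare 42 with 43: max = 43
= 43


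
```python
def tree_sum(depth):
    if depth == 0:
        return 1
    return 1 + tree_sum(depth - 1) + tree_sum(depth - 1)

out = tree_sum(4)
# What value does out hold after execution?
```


tree_sum(4)
= 1 + tree_sum(3) + tree_sum(3)
= 1 + 2 * tree_sum(3)
tree_sum(k) = 2^(k+1) - 1
tree_sum(0) = 1
tree_sum(1) = 3
tree_sum(2) = 7
tree_sum(3) = 15
tree_sum(4) = 31
tree_sum(4) = 2^5 - 1 = 31


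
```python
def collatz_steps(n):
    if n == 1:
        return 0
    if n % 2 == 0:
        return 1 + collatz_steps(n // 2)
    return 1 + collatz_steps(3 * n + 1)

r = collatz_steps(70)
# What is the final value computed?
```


collatz_steps(70)
70 is even -> collatz_steps(35)
35 is odd -> 3*35+1 = 106 -> collatz_steps(106)
106 is even -> collatz_steps(53)
53 is odd -> 3*53+1 = 160 -> collatz_steps(160)
160 is even -> collatz_steps(80)
80 is even -> collatz_steps(40)
40 is even -> collatz_steps(20)
20 is even -> collatz_steps(10)
10 is even -> collatz_steps(5)
5 is odd -> 3*5+1 = 16 -> collatz_steps(16)
16 is even -> collatz_steps(8)
8 is even -> collatz_steps(4)
4 is even -> collatz_steps(2)
2 is even -> collatz_steps(1)
Reached 1 after 14 steps
= 14


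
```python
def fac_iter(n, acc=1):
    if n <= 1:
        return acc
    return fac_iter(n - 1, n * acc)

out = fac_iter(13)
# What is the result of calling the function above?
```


fac_iter(13, 1)
= fac_iter(12, 13 * 1) = fac_iter(12, 13)
= fac_iter(11, 12 * 13) = fac_iter(11, 156)
= fac_iter(10, 11 * 156) = fac_iter(10, 1716)
= fac_iter(9, 10 * 1716) = fac_iter(9, 17160)
= fac_iter(8, 9 * 17160) = fac_iter(8, 154440)
= fac_iter(7, 8 * 154440) = fac_iter(7, 1235520)
= fac_iter(6, 7 * 1235520) = fac_iter(6, 8648640)
= fac_iter(5, 6 * 8648640) = fac_iter(5, 51891840)
= fac_iter(4, 5 * 51891840) = fac_iter(4, 259459200)
= fac_iter(3, 4 * 259459200) = fac_iter(3, 1037836800)
= fac_iter(2, 3 * 1037836800) = fac_iter(2, 3113510400)
= fac_iter(1, 2 * 3113510400) = fac_iter(1, 6227020800)
n <= 1, return acc = 6227020800


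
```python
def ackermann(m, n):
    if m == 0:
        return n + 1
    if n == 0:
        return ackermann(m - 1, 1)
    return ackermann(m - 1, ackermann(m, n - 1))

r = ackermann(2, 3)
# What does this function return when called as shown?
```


ackermann(2, 3)
= ackermann(1, ackermann(2, 2))
First compute ackermann(2, 2) = 7
= ackermann(1, 7)
= 9


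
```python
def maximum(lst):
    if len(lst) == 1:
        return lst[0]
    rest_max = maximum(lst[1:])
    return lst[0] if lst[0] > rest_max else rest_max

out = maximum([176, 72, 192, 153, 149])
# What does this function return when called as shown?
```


maximum([176, 72, 192, 153, 149])
= compare 176 with maximum([72, 192, 153, 149])
= compare 72 with maximum([192, 153, 149])
= compare 192 with maximum([153, 149])
= compare 153 with maximum([149])
Base: maximum([149]) = 149
compare 153 with 149: max = 153
compare 192 with 153: max = 192
compare 72 with 192: max = 192
compare 176 with 192: max = 192
= 192


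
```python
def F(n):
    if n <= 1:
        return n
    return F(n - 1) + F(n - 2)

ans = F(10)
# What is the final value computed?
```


F(10)
= F(9) + F(8)
= (F(8) + F(7)) + F(8)
Computing bottom-up: F(0)=0, F(1)=1, F(2)=1, F(3)=2, F(4)=3, F(5)=5, F(6)=8, F(7)=13, F(8)=21, F(9)=34, F(10)=55
= 55


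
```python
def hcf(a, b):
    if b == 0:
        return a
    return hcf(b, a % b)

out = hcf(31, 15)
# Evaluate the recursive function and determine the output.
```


hcf(31, 15)
= hcf(15, 31 % 15) = hcf(15, 1)
= hcf(1, 15 % 1) = hcf(1, 0)
b == 0, return a = 1


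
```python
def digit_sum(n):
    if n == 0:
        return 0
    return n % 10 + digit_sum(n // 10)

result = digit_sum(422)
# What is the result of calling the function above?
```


digit_sum(422)
= 2 + digit_sum(42)
= 2 + 2 + digit_sum(4)
= 2 + 2 + 4 + digit_sum(0)
= 2 + 2 + 4 + 0
= 8


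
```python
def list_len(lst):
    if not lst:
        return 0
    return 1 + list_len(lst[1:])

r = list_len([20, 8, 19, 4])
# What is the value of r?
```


list_len([20, 8, 19, 4])
= 1 + list_len([8, 19, 4])
= 1 + 1 + list_len([19, 4])
= 1 + 1 + 1 + list_len([4])
= 1 + 1 + 1 + 1 + list_len([])
= 1 + 1 + 1 + 1 + 0
= 4


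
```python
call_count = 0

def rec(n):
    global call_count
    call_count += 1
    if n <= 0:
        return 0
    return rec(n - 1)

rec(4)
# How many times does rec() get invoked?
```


rec(4) calls rec(3) calls ... calls rec(0)
Total calls: 4 + 1 (for base case) = 5


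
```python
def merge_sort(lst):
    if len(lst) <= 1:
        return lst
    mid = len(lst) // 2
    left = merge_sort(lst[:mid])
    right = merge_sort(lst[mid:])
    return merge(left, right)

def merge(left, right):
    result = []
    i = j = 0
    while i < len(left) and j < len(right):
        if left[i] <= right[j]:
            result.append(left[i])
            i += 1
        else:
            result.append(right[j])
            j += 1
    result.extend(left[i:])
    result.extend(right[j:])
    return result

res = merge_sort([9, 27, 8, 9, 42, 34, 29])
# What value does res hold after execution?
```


merge_sort([9, 27, 8, 9, 42, 34, 29])
Split into [9, 27, 8] and [9, 42, 34, 29]
Left sorted: [8, 9, 27]
Right sorted: [9, 29, 34, 42]
Merge [8, 9, 27] and [9, 29, 34, 42]
= [8, 9, 9, 27, 29, 34, 42]


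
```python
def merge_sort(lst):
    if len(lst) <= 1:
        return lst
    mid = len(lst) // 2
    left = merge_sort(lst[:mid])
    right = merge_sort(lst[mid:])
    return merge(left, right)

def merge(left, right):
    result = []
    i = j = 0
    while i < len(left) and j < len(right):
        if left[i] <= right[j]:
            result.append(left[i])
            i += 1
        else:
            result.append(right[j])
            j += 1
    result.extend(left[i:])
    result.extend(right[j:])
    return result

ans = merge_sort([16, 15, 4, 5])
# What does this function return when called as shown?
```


merge_sort([16, 15, 4, 5])
Split into [16, 15] and [4, 5]
Left sorted: [15, 16]
Right sorted: [4, 5]
Merge [15, 16] and [4, 5]
= [4, 5, 15, 16]


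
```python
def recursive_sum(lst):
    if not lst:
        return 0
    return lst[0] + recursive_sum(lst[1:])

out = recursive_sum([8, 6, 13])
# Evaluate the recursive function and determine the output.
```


recursive_sum([8, 6, 13])
= 8 + recursive_sum([6, 13])
= 8 + 6 + recursive_sum([13])
= 8 + 6 + 13 + recursive_sum([])
= 8 + 6 + 13 + 0
= 27


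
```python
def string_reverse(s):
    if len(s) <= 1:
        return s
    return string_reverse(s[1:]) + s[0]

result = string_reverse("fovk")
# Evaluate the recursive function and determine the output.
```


string_reverse("fovk")
= string_reverse("ovk") + "f"
= string_reverse("vk") + "o" + "f"
= string_reverse("k") + "v" + "o" + "f"
= "k" + "v" + "o" + "f"
= "kvof"


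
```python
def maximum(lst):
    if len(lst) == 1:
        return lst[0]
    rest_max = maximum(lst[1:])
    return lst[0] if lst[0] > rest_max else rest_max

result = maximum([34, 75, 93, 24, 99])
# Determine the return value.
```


maximum([34, 75, 93, 24, 99])
= compare 34 with maximum([75, 93, 24, 99])
= compare 75 with maximum([93, 24, 99])
= compare 93 with maximum([24, 99])
= compare 24 with maximum([99])
Base: maximum([99]) = 99
compare 24 with 99: max = 99
compare 93 with 99: max = 99
compare 75 with 99: max = 99
compare 34 with 99: max = 99
= 99
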